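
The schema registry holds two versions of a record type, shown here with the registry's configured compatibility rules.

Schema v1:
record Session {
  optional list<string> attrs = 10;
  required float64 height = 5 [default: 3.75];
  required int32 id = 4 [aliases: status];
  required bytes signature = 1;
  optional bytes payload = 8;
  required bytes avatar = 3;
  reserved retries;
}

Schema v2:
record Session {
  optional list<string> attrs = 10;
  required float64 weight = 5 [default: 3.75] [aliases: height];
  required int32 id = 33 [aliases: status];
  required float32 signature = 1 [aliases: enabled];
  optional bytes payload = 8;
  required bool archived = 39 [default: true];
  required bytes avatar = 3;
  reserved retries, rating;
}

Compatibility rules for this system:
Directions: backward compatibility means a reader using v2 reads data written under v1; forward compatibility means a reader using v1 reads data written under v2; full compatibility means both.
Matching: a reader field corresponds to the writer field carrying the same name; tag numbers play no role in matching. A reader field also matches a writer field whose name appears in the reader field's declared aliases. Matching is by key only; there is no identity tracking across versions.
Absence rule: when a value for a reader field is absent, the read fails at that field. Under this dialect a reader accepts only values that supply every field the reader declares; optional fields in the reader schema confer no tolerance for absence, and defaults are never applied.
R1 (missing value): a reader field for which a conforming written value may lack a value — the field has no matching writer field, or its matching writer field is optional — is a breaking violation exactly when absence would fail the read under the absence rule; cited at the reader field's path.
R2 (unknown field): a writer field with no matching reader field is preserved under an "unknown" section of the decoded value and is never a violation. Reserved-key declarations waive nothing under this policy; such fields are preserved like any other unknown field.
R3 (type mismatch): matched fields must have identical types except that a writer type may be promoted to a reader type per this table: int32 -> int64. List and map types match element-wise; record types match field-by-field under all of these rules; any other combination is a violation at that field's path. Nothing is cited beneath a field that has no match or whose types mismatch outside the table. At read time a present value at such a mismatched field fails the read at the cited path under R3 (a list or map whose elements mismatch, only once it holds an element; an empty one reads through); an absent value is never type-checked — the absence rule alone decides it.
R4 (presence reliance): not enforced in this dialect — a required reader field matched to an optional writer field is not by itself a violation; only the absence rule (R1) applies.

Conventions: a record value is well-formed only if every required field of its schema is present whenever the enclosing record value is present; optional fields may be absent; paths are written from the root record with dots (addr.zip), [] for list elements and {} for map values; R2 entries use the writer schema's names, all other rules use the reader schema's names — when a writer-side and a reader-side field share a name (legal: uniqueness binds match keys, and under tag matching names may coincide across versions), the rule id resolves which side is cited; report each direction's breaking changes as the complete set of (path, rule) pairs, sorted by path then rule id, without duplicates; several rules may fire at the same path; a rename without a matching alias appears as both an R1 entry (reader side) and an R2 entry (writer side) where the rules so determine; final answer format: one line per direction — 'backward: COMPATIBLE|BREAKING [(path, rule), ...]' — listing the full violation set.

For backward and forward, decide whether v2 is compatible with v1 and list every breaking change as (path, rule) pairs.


backward: BREAKING [(archived, R1), (attrs, R1), (payload, R1), (signature, R3)]; forward: BREAKING [(attrs, R1), (height, R1), (payload, R1), (signature, R3)]

the writer's type comes first in each Session pair
backward analysis of Session with v2 as reader and v1 as writer:
  list<string> -> list<string>, writer optional: attrs aligns to attrs
  float64 -> float64, writer required: weight aligns to height
  int32 -> int32, writer required: id aligns to id
  bytes -> float32, writer required: signature aligns to signature
  bytes -> bytes, writer optional: payload aligns to payload
  no writer field matches reader archived
  bytes -> bytes, writer required: avatar aligns to avatar
  rule R1 violated at archived
  rule R1 violated at attrs
  rule R1 violated at payload
  rule R3 violated at signature
  => 4 violation(s): backward is BREAKING for Session
forward analysis of Session with v1 as reader and v2 as writer:
  list<string> -> list<string>, writer optional: attrs aligns to attrs
  no writer field matches reader height
  int32 -> int32, writer required: id aligns to id
  float32 -> bytes, writer required: signature aligns to signature
  bytes -> bytes, writer optional: payload aligns to payload
  bytes -> bytes, writer required: avatar aligns to avatar
  writer weight: unknown to reader
  writer archived: unknown to reader
  rule R1 violated at attrs
  rule R1 violated at height
  rule R1 violated at payload
  rule R3 violated at signature
  => 4 violation(s): forward is BREAKING for Session


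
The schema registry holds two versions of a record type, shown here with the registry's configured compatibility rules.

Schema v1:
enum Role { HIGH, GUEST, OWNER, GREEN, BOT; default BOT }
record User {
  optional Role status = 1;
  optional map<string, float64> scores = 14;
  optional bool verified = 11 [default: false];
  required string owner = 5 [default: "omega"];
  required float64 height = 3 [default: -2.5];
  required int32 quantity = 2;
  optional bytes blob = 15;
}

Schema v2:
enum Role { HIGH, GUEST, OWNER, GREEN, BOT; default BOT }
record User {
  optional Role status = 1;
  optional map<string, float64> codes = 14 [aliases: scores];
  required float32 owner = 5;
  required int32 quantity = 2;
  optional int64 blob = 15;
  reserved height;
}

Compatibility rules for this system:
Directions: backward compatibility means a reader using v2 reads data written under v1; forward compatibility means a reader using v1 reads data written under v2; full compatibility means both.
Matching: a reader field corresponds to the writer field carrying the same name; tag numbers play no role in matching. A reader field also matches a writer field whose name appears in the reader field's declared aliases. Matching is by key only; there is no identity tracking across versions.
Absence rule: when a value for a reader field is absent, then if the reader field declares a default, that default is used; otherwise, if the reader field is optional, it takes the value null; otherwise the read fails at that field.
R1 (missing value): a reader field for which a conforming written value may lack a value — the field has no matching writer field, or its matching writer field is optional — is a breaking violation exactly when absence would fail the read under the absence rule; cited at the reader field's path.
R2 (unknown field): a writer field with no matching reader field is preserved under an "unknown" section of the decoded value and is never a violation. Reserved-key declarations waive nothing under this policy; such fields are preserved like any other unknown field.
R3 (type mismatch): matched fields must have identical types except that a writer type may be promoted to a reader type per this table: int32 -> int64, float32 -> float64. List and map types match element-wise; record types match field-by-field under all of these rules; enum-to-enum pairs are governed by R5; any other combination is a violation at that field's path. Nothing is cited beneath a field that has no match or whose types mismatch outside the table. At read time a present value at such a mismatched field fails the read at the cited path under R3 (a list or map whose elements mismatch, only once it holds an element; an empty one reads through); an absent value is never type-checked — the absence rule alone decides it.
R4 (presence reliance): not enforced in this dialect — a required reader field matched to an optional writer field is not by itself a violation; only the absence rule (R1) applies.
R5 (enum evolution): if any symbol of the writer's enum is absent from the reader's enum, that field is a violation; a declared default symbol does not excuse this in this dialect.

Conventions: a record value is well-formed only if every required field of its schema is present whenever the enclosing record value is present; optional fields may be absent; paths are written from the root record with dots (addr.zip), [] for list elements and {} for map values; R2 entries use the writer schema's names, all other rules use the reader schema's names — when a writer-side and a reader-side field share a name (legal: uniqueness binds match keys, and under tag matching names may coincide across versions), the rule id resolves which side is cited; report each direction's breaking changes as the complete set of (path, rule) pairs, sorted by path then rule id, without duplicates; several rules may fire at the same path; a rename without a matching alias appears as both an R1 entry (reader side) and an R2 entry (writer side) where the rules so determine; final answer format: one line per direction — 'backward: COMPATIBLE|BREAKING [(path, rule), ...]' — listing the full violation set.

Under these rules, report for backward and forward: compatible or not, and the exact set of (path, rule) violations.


backward: BREAKING [(blob, R3), (owner, R3)]; forward: BREAKING [(blob, R3), (owner, R3)]

the writer's type comes first in each User pair
backward for User (reader v2, writer v1):
  status <- status (Role -> Role, writer optional)
  codes <- scores (map<string, float64> -> map<string, float64>, writer optional)
  owner <- owner (string -> float32, writer required)
  quantity <- quantity (int32 -> int32, writer required)
  blob <- blob (bytes -> int64, writer optional)
  leftover writer field: verified
  leftover writer field: height
  breaking: (blob, R3)
  breaking: (owner, R3)
  => backward: BREAKING (2)
forward for User (reader v1, writer v2):
  status <- status (Role -> Role, writer optional)
  scores: no writer-side match
  verified: no writer-side match
  owner <- owner (float32 -> string, writer required)
  height: no writer-side match
  quantity <- quantity (int32 -> int32, writer required)
  blob <- blob (int64 -> bytes, writer optional)
  leftover writer field: codes
  breaking: (blob, R3)
  breaking: (owner, R3)
  => forward: BREAKING (2)


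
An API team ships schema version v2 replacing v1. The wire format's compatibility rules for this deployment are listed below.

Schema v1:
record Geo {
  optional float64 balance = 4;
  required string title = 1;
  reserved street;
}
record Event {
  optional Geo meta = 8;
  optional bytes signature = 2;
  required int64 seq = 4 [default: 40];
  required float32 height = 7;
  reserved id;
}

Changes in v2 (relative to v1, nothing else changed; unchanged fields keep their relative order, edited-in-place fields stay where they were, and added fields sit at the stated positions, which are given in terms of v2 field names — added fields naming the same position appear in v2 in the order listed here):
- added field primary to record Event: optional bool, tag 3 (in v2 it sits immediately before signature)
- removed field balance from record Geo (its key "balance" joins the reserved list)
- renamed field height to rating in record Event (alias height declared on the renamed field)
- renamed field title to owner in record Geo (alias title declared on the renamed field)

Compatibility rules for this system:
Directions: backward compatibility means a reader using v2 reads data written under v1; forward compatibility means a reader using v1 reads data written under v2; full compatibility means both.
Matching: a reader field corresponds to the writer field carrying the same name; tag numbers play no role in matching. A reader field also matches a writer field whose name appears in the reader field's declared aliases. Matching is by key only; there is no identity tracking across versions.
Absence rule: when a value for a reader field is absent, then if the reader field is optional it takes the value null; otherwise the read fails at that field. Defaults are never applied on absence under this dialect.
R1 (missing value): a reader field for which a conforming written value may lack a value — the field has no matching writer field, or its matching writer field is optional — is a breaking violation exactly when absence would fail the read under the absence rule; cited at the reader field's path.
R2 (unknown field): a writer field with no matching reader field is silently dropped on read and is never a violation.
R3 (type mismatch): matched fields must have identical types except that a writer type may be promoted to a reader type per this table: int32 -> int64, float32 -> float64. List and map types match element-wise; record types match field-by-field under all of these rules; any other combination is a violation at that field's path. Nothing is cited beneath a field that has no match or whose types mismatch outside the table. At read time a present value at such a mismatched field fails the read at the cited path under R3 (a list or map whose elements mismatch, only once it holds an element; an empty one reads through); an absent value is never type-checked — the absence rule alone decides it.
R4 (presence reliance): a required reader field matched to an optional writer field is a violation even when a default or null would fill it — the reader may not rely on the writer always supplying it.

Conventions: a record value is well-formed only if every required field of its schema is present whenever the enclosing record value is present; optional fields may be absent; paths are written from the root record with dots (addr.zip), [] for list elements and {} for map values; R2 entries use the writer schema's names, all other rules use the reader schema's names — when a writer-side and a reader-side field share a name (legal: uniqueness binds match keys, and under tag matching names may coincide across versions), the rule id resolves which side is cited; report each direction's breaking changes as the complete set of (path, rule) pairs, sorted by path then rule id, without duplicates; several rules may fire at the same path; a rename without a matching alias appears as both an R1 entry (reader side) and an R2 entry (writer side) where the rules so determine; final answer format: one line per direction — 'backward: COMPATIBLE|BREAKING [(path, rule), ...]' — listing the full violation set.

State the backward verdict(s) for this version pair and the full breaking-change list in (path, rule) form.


backward: COMPATIBLE []

in Event below, arrows point writer -> reader
backward on Event — v2 reading data written by v1:
  meta: Geo -> Geo, writer optional; from meta
  primary has no writer counterpart
  signature: bytes -> bytes, writer optional; from signature
  seq: int64 -> int64, writer required; from seq
  rating: float32 -> float32, writer required; from height
  meta.owner: string -> string, writer required; from meta.title
  writer meta.balance: unknown to reader
  => backward: COMPATIBLE
ruling out the remaining Event differences:
  added field primary to record Event: optional bool, tag 3 (in v2 it sits immediately before signature) -> triggers nothing under Event's printed rules — same verdict
  removed field balance from record Geo (its key "balance" joins the reserved list) -> triggers nothing under Event's printed rules — same verdict
  renamed field height to rating in record Event (alias height declared on the renamed field) -> affects forward compatibility only, which is not asked
  renamed field title to owner in record Geo (alias title declared on the renamed field) -> affects forward compatibility only, which is not asked


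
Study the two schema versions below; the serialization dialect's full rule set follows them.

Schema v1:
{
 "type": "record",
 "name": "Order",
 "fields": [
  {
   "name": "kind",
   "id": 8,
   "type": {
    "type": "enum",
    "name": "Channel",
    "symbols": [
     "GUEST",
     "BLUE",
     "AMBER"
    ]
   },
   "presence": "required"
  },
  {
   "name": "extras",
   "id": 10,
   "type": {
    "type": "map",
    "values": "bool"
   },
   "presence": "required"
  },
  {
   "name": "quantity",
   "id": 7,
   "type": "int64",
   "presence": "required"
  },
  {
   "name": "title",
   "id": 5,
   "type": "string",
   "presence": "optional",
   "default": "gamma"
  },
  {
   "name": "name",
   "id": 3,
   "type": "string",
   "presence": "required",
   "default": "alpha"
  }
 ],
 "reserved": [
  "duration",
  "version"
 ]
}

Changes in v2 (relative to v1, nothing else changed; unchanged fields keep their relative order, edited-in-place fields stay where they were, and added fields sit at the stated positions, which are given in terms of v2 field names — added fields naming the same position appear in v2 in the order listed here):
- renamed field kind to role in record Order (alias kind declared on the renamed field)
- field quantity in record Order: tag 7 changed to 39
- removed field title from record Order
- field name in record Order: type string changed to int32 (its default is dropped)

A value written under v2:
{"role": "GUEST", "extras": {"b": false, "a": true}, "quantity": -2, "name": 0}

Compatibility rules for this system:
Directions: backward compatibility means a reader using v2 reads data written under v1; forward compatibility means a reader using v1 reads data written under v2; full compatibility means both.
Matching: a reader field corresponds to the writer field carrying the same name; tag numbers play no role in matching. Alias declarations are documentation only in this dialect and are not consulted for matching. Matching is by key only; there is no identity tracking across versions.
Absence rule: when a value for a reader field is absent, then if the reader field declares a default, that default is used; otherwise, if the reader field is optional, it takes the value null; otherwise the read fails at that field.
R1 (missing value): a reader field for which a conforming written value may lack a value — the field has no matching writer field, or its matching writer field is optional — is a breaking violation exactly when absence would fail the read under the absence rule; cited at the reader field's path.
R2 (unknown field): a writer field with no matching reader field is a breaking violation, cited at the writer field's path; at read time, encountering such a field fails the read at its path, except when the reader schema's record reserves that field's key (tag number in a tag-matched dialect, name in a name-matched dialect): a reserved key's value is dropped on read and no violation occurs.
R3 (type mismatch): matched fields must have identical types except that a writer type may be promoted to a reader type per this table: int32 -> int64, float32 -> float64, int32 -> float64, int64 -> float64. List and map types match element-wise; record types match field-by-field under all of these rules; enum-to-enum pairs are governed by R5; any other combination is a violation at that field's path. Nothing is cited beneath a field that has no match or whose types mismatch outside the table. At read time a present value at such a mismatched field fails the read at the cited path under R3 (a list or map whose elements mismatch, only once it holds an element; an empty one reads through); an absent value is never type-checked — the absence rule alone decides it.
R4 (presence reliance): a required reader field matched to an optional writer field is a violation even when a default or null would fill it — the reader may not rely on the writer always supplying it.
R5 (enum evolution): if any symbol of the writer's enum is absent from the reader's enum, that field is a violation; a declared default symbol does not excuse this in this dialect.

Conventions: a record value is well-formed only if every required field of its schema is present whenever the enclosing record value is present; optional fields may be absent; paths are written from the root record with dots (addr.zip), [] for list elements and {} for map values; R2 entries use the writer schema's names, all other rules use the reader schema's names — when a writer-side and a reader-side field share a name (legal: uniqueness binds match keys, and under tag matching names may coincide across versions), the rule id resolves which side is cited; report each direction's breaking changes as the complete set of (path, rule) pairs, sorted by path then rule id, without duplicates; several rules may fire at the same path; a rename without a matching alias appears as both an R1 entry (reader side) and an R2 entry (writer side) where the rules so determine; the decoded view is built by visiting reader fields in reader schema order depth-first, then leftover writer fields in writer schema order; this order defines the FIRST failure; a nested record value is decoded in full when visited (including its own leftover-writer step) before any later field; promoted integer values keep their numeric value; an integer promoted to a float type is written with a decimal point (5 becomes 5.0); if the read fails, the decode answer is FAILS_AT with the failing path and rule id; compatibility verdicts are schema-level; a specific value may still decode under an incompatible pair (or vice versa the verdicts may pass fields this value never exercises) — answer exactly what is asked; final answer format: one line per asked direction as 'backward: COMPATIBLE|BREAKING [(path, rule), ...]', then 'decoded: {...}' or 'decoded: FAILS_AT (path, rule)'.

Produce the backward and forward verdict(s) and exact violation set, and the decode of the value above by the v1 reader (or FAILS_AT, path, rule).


arrows below run writer -> reader for Order
backward pass over Order, reader schema v2, writer schema v1:
  role: no writer-side match
  writer required, map<string, bool> -> map<string, bool>: reader extras maps from writer extras
  writer required, int64 -> int64: reader quantity maps from writer quantity
  writer required, string -> int32: reader name maps from writer name
  writer kind: unknown to reader
  writer title: unknown to reader
  rule R2 violated at kind
  rule R3 violated at name
  rule R1 violated at role
  rule R2 violated at title
  backward on Order therefore BREAKING (4)
forward pass over Order, reader schema v1, writer schema v2:
  kind: no writer-side match
  writer required, map<string, bool> -> map<string, bool>: reader extras maps from writer extras
  writer required, int64 -> int64: reader quantity maps from writer quantity
  title: no writer-side match
  writer required, int32 -> string: reader name maps from writer name
  writer role: unknown to reader
  rule R1 violated at kind
  rule R3 violated at name
  rule R2 violated at role
  forward on Order therefore BREAKING (3)
decode (reader v1):
  read fails at kind under R1 (no fill)
  => FAILS_AT (kind, R1)

backward: BREAKING [(kind, R2), (name, R3), (role, R1), (title, R2)]; forward: BREAKING [(kind, R1), (name, R3), (role, R2)]; decoded: FAILS_AT (kind, R1)


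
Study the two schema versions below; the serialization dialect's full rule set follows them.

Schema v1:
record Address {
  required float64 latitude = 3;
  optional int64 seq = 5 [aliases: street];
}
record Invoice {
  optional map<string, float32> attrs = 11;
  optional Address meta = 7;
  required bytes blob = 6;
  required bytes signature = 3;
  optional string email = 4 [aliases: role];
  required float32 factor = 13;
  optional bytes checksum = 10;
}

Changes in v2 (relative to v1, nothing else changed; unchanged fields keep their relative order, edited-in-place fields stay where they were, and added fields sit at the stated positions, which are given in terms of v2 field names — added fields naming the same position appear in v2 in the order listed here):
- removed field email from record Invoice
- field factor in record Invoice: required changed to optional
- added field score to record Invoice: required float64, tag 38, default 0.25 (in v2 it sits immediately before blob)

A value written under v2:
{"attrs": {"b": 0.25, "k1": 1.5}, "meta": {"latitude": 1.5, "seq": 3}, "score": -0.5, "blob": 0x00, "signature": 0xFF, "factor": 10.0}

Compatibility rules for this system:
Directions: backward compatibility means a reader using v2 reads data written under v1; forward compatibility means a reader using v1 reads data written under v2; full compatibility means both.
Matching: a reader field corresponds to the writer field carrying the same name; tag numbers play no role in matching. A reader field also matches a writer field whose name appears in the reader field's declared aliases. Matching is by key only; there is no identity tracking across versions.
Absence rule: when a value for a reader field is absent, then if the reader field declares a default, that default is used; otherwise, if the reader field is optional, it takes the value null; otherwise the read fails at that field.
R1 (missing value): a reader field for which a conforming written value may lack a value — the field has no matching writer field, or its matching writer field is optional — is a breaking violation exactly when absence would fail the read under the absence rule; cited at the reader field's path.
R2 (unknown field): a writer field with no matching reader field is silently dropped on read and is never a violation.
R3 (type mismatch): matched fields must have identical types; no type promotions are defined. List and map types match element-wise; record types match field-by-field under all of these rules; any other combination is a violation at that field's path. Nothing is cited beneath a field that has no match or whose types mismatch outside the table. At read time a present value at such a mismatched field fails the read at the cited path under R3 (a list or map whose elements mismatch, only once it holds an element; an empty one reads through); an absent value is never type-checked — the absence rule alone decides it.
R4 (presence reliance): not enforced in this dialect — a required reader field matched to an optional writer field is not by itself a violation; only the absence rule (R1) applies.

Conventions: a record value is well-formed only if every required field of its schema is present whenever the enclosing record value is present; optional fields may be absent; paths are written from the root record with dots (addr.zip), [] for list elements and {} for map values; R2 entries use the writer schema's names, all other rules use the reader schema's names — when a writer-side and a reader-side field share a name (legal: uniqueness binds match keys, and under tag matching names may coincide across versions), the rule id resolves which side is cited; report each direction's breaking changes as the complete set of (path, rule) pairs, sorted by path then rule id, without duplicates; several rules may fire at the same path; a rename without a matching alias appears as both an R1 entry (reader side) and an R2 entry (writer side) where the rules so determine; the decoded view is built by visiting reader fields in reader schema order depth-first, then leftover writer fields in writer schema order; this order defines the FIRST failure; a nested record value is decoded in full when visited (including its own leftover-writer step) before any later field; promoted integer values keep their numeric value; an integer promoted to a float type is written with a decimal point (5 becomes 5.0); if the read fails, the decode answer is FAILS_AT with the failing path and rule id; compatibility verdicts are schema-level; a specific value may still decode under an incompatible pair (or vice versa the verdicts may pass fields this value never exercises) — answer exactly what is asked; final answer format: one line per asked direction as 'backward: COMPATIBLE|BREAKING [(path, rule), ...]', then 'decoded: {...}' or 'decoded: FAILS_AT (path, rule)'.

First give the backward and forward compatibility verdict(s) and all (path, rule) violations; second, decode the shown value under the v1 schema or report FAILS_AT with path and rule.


backward: COMPATIBLE []; forward: BREAKING [(factor, R1)]; decoded: {"attrs": {"b": 0.25, "k1": 1.5}, "meta": {"latitude": 1.5, "seq": 3}, "blob": 0x00, "signature": 0xFF, "email": null, "factor": 10.0, "checksum": null}

the writer's type comes first in each Invoice pair
backward for Invoice (reader v2, writer v1):
  attrs: map<string, float32> -> map<string, float32>, writer optional; from attrs
  meta: Address -> Address, writer optional; from meta
  score: no writer-side match
  blob: bytes -> bytes, writer required; from blob
  signature: bytes -> bytes, writer required; from signature
  factor: float32 -> float32, writer required; from factor
  checksum: bytes -> bytes, writer optional; from checksum
  writer field email has no reader counterpart
  meta.latitude: float64 -> float64, writer required; from meta.latitude
  meta.seq: int64 -> int64, writer optional; from meta.seq
  => backward verdict for Invoice: COMPATIBLE, no violations
forward for Invoice (reader v1, writer v2):
  attrs: map<string, float32> -> map<string, float32>, writer optional; from attrs
  meta: Address -> Address, writer optional; from meta
  blob: bytes -> bytes, writer required; from blob
  signature: bytes -> bytes, writer required; from signature
  email: no writer-side match
  factor: float32 -> float32, writer optional; from factor
  checksum: bytes -> bytes, writer optional; from checksum
  writer field score has no reader counterpart
  meta.latitude: float64 -> float64, writer required; from meta.latitude
  meta.seq: int64 -> int64, writer optional; from meta.seq
  breaking: (factor, R1)
  => forward: BREAKING (1)
migrating the Invoice value to v1:
  attrs := {"b": 0.25, "k1": 1.5}
  meta.latitude := 1.5
  meta.seq := 3
  blob := 0x00
  signature := 0xFF
  email := null (missing; optional => null)
  factor := 10.0
  checksum := null (missing; optional => null)
  writer score: no reader field; dropped
  => decoded: {"attrs": {"b": 0.25, "k1": 1.5}, "meta": {"latitude": 1.5, "seq": 3}, "blob": 0x00, "signature": 0xFF, "email": null, "factor": 10.0, "checksum": null}


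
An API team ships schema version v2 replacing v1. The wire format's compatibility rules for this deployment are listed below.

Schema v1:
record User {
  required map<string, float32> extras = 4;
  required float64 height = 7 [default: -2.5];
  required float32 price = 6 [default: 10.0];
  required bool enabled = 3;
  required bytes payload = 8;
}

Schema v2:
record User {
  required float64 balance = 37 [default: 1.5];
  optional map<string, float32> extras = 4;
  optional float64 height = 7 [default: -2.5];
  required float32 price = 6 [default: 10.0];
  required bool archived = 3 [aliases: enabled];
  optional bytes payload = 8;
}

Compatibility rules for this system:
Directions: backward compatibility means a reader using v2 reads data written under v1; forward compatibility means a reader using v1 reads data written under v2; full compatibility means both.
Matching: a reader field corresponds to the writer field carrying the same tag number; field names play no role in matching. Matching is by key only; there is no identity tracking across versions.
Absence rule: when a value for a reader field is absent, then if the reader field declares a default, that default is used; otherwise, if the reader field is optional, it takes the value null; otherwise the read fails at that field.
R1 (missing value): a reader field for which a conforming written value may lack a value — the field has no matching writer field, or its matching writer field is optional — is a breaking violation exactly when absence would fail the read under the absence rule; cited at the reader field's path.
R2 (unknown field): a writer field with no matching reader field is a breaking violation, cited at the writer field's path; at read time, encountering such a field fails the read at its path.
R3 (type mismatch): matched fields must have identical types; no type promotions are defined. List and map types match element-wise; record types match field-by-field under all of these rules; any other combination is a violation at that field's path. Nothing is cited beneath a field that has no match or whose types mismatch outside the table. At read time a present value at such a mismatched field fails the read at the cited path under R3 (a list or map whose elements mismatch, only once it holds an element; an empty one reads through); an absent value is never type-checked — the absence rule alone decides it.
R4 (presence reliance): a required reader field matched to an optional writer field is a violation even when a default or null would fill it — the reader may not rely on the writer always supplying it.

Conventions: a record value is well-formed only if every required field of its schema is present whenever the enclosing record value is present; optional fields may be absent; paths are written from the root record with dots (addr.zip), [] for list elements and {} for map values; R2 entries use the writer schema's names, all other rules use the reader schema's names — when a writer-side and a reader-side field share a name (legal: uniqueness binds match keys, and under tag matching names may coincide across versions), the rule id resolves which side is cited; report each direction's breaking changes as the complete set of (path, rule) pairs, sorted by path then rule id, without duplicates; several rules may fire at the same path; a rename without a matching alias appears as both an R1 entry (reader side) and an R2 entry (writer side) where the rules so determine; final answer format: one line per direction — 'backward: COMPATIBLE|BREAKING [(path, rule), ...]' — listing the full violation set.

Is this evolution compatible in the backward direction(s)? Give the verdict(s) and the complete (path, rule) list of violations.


backward: COMPATIBLE []

arrows below run writer -> reader for User
backward analysis of User with v2 as reader and v1 as writer:
  no writer field matches reader balance
  extras: paired with writer extras (map<string, float32> -> map<string, float32>; writer required)
  height: paired with writer height (float64 -> float64; writer required)
  price: paired with writer price (float32 -> float32; writer required)
  archived: paired with writer enabled (bool -> bool; writer required)
  payload: paired with writer payload (bytes -> bytes; writer required)
  => backward verdict for User: COMPATIBLE, no violations
the other User changes do not affect what is asked:
  field extras in record User: required changed to optional -> its effect on User is confined to the forward direction, not asked
  added field balance to record User: required float64, tag 37, default 1.5 (in v2 it sits immediately before extras) -> its effect on User is confined to the forward direction, not asked
  renamed field enabled to archived in record User (alias enabled declared on the renamed field) -> no rule fires on it in User's dialect; the asked verdict holds
  field height in record User: required changed to optional -> its effect on User is confined to the forward direction, not asked
  field payload in record User: required changed to optional -> its effect on User is confined to the forward direction, not asked


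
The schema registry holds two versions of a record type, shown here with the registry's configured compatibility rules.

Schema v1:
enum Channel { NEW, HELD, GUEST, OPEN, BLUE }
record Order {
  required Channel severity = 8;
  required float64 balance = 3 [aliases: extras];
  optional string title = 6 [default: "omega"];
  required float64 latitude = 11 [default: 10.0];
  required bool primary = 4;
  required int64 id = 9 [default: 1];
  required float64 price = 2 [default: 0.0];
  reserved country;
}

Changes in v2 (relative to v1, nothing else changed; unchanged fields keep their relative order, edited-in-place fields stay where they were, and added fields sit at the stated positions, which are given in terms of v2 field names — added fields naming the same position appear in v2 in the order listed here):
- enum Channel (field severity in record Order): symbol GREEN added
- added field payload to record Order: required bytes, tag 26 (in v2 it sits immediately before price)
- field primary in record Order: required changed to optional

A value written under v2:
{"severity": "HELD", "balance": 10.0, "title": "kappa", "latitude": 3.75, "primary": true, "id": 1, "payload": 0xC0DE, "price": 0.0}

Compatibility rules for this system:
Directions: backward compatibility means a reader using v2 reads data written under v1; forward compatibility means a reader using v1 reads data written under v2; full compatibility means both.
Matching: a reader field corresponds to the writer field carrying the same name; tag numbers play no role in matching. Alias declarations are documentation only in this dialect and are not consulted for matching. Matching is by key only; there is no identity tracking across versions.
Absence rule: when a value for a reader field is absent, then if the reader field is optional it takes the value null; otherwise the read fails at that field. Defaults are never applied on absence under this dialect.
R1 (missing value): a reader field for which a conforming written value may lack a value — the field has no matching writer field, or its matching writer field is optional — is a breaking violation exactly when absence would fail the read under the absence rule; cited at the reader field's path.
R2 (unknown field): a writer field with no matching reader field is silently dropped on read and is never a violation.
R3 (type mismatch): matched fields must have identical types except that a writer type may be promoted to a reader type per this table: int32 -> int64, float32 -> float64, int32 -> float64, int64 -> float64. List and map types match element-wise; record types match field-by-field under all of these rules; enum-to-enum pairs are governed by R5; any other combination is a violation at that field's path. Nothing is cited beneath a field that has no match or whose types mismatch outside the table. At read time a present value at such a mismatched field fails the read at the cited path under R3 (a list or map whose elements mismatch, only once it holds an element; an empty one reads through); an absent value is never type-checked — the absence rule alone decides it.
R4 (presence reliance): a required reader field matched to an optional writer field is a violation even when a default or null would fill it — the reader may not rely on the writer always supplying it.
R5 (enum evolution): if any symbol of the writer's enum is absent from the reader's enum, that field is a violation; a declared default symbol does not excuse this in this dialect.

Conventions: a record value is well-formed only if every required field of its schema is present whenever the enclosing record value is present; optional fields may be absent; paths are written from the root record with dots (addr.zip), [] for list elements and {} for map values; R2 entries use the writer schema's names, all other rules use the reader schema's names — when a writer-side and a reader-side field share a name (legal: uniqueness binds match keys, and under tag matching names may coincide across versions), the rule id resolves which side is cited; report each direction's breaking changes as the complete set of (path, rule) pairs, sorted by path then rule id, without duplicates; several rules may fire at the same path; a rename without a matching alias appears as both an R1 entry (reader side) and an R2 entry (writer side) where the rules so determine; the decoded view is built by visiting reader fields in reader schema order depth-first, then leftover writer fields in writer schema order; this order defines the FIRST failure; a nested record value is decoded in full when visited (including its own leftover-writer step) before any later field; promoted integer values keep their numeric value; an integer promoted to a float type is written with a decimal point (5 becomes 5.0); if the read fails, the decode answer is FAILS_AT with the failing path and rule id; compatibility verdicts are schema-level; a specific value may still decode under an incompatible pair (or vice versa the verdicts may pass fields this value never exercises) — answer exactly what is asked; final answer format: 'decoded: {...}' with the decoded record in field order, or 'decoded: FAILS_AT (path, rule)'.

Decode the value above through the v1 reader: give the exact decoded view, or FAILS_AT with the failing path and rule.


decoded: {"severity": "HELD", "balance": 10.0, "title": "kappa", "latitude": 3.75, "primary": true, "id": 1, "price": 0.0}

the writer's type comes first in each Order pair
decode walk for Order under reader schema v1:
  severity := "HELD"
  balance := 10.0
  title := "kappa"
  latitude := 3.75
  primary := true
  id := 1
  price := 0.0
  writer payload: unmatched, discarded
  => decoded: {"severity": "HELD", "balance": 10.0, "title": "kappa", "latitude": 3.75, "primary": true, "id": 1, "price": 0.0}
the other Order changes do not affect what is asked:
  enum Channel (field severity in record Order): symbol GREEN added -> schema-level compatibility only; this Order value's decode is unchanged
  added field payload to record Order: required bytes, tag 26 (in v2 it sits immediately before price) -> schema-level compatibility only; this Order value's decode is unchanged
  field primary in record Order: required changed to optional -> schema-level compatibility only; this Order value's decode is unchanged
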